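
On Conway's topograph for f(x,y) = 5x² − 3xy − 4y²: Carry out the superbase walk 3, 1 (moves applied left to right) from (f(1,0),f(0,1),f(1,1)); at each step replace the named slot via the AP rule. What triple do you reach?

start (5,-4,-2) = (f(1,0),f(0,1),f(1,1))
replace slot 3: 2·(5+(-4)) − (-2) = 4 → (5,-4,4)
replace slot 1: 2·((-4)+4) − 5 = -5 → (-5,-4,4)

-5,-4,4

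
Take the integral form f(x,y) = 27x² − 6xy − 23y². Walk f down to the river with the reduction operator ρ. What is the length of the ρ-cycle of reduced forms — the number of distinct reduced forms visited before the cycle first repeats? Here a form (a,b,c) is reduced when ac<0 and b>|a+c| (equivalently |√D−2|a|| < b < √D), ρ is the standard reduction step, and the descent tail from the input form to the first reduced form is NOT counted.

D = 2520, ⌊√D⌋ = 50
descent: ρ → (-23,6,27)  [lands on river]
river: ρ → (27,48,-2)
river: ρ → (-2,48,27)
river: ρ → (27,6,-23)
river: ρ → (-23,40,10)
river: ρ → (10,40,-23)
ρ-cycle length = 6 (tail of 1 descent step not counted)

6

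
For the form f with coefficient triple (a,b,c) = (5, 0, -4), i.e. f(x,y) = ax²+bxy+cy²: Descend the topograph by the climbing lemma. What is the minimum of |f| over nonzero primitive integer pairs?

descent: ρ → (-4,8,1)  [lands on river]
river: ρ → (1,8,-4)
closes: descent 1, river 2
min |a| on river = 1

1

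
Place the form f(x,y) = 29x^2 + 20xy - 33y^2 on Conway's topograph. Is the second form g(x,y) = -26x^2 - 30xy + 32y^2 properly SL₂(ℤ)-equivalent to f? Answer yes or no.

D₁ = 4228, D₂ = 4228
river cycle of f (length 38): (-33, 46, 16), (16, 50, -27), (-27, 58, 8), (8, 54, -41), (-41, 28, 21), (21, 56, -13), (-13, 48, 37), (37, 26, -24), (-24, 22, 39), (39, 56, -7), … (28 more)
river cycle of g (length 38): (32, 30, -26), (-26, 22, 36), (36, 50, -12), (-12, 46, 44), (44, 42, -14), (-14, 42, 44), (44, 46, -12), (-12, 50, 36), (36, 22, -26), (-26, 30, 32), … (28 more)
cycles differ ⇒ inequivalent

no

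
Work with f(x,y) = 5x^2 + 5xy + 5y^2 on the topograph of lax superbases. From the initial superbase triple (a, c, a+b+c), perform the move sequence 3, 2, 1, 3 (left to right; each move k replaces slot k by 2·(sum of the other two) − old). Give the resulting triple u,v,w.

start (5,5,15) = (f(1,0),f(0,1),f(1,1))
replace slot 3: 2·(5+5) − 15 = 5 → (5,5,5)
replace slot 2: 2·(5+5) − 5 = 15 → (5,15,5)
replace slot 1: 2·(15+5) − 5 = 35 → (35,15,5)
replace slot 3: 2·(35+15) − 5 = 95 → (35,15,95)

35,15,95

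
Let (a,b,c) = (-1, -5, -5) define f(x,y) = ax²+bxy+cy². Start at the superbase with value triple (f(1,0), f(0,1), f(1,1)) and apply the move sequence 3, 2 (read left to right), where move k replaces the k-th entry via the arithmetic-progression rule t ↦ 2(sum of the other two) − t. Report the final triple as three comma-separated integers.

start (-1,-5,-11) = (f(1,0),f(0,1),f(1,1))
replace slot 3: 2·((-1)+(-5)) − (-11) = -1 → (-1,-5,-1)
replace slot 2: 2·((-1)+(-1)) − (-5) = 1 → (-1,1,-1)

-1,1,-1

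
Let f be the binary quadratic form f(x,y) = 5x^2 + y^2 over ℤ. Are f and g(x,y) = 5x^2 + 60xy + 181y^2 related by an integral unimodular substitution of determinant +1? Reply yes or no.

D₁ = -20, D₂ = -20
f: flip: (5,0,1)→(1,0,5)
f: reduced (well bottom): (1,0,5) with a≤c, −a<b≤a
g: translate: b→0 (≡60 mod 10), so (5,60,181)→(5,0,1)
g: flip: (5,0,1)→(1,0,5)
g: reduced (well bottom): (1,0,5) with a≤c, −a<b≤a
reduced forms (1, 0, 5) vs (1, 0, 5) ⇒ equivalent

yes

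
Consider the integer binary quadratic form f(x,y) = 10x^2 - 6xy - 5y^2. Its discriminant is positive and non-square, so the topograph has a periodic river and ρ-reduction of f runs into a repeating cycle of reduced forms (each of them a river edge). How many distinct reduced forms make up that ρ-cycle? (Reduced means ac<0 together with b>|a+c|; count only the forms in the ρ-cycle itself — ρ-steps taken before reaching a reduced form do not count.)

D = 236, ⌊√D⌋ = 15
descent: ρ → (-5,6,10)  [lands on river]
river: ρ → (10,14,-1)
river: ρ → (-1,14,10)
river: ρ → (10,6,-5)
river: ρ → (-5,14,2)
river: ρ → (2,14,-5)
ρ-cycle length = 6 (tail of 1 descent step not counted)

6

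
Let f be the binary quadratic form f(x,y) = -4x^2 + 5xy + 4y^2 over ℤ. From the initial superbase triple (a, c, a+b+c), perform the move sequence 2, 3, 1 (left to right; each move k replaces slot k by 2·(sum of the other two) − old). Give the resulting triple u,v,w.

start (-4,4,5) = (f(1,0),f(0,1),f(1,1))
replace slot 2: 2·((-4)+5) − 4 = -2 → (-4,-2,5)
replace slot 3: 2·((-4)+(-2)) − 5 = -17 → (-4,-2,-17)
replace slot 1: 2·((-2)+(-17)) − (-4) = -34 → (-34,-2,-17)

-34,-2,-17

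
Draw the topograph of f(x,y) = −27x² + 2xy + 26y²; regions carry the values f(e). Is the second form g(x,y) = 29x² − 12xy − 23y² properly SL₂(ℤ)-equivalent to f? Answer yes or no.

D₁ = 2812, D₂ = 2812
river cycle of f (length 10): (26, 50, -3), (-3, 52, 9), (9, 38, -38), (-38, 38, 9), (9, 52, -3), (-3, 50, 26), (26, 2, -27), (-27, 52, 1), (1, 52, -27), (-27, 2, 26)
river cycle of g (length 14): (-23, 12, 29), (29, 46, -6), (-6, 50, 13), (13, 28, -39), (-39, 50, 2), (2, 50, -39), (-39, 28, 13), (13, 50, -6), (-6, 46, 29), (29, 12, -23), … (4 more)
cycles differ ⇒ inequivalent

no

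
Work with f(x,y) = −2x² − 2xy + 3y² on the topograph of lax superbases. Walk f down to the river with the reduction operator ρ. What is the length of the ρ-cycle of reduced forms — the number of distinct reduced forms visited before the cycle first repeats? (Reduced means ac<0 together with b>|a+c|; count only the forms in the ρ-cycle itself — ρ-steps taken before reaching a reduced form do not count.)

D = 28, ⌊√D⌋ = 5
descent: ρ → (3,2,-2)  [lands on river]
river: ρ → (-2,2,3)
river: ρ → (3,4,-1)
river: ρ → (-1,4,3)
ρ-cycle length = 4 (tail of 1 descent step not counted)

4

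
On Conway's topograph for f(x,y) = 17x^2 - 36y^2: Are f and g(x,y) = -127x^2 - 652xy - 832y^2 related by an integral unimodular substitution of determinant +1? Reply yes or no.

D₁ = 2448, D₂ = 2448
river cycle of f (length 6): (17, 34, -19), (-19, 42, 9), (9, 48, -4), (-4, 48, 9), (9, 42, -19), (-19, 34, 17)
river cycle of g (length 6): (-19, 42, 9), (9, 48, -4), (-4, 48, 9), (9, 42, -19), (-19, 34, 17), (17, 34, -19)
cycles coincide ⇒ equivalent

yes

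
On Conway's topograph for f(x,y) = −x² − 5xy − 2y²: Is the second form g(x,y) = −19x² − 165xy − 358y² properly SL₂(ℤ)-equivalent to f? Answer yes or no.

D₁ = 17, D₂ = 17
river cycle of f (length 6): (-2, 1, 2), (2, 3, -1), (-1, 3, 2), (2, 1, -2), (-2, 3, 1), (1, 3, -2)
river cycle of g (length 6): (-2, 1, 2), (2, 3, -1), (-1, 3, 2), (2, 1, -2), (-2, 3, 1), (1, 3, -2)
cycles coincide ⇒ equivalent

yes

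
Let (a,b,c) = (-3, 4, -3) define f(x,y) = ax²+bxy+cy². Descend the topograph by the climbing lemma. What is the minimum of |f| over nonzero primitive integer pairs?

translate: b→2 (≡-4 mod 6), so (3,-4,3)→(3,2,2)
flip: (3,2,2)→(2,-2,3)
translate: b→2 (≡-2 mod 4), so (2,-2,3)→(2,2,3)
reduced (well bottom): (2,2,3) with a≤c, −a<b≤a
well minimum |f| = |-2| = 2 (negative-definite)

2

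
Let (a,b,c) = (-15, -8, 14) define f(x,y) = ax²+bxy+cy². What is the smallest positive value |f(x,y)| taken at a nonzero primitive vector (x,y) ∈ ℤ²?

descent: ρ → (14,8,-15)  [lands on river]
river: ρ → (-15,22,7)
river: ρ → (7,20,-18)
river: ρ → (-18,16,9)
river: ρ → (9,20,-14)
river: ρ → (-14,8,15)
river: ρ → (15,22,-7)
river: ρ → (-7,20,18)
river: ρ → (18,16,-9)
river: ρ → (-9,20,14)
closes: descent 1, river 10
min |a| on river = 7

7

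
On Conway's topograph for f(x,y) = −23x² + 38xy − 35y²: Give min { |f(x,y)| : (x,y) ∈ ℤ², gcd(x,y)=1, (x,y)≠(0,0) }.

translate: b→8 (≡-38 mod 46), so (23,-38,35)→(23,8,20)
flip: (23,8,20)→(20,-8,23)
reduced (well bottom): (20,-8,23) with a≤c, −a<b≤a
well minimum |f| = |-20| = 20 (negative-definite)

20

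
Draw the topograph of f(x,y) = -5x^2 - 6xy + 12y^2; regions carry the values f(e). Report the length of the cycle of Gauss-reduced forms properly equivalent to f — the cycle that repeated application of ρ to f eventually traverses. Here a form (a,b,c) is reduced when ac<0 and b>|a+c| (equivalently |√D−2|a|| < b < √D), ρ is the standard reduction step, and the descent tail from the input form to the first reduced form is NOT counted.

D = 276, ⌊√D⌋ = 16
descent: ρ → (12,6,-5)
descent: ρ → (-5,14,4)  [lands on river]
river: ρ → (4,10,-11)
river: ρ → (-11,12,3)
river: ρ → (3,12,-11)
river: ρ → (-11,10,4)
river: ρ → (4,14,-5)
river: ρ → (-5,16,1)
river: ρ → (1,16,-5)
ρ-cycle length = 8 (tail of 2 descent steps not counted)

8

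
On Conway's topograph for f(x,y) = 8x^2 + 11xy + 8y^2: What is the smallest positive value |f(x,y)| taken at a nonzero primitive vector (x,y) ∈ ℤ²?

translate: b→-5 (≡11 mod 16), so (8,11,8)→(8,-5,5)
flip: (8,-5,5)→(5,5,8)
reduced (well bottom): (5,5,8) with a≤c, −a<b≤a
well minimum = a = 5

5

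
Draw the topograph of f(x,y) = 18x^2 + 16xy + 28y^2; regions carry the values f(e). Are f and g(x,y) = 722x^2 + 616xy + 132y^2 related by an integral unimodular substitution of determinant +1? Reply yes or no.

D₁ = -1760, D₂ = -1760
f: reduced (well bottom): (18,16,28) with a≤c, −a<b≤a
g: flip: (722,616,132)→(132,-616,722)
g: translate: b→-88 (≡-616 mod 264), so (132,-616,722)→(132,-88,18)
g: flip: (132,-88,18)→(18,88,132)
g: translate: b→16 (≡88 mod 36), so (18,88,132)→(18,16,28)
g: reduced (well bottom): (18,16,28) with a≤c, −a<b≤a
reduced forms (18, 16, 28) vs (18, 16, 28) ⇒ equivalent

yes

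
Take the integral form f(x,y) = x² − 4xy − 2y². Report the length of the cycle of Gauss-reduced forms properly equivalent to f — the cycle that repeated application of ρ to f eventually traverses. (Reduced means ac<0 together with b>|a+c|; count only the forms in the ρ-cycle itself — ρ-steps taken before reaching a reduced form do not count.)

D = 24, ⌊√D⌋ = 4
descent: ρ → (-2,4,1)  [lands on river]
river: ρ → (1,4,-2)
ρ-cycle length = 2 (tail of 1 descent step not counted)

2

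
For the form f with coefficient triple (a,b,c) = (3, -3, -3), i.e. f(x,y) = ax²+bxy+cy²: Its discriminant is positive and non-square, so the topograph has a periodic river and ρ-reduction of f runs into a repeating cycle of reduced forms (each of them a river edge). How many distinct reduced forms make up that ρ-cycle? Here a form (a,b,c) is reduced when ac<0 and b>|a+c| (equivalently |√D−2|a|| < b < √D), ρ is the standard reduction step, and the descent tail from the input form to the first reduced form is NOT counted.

D = 45, ⌊√D⌋ = 6
descent: ρ → (-3,3,3)  [lands on river]
river: ρ → (3,3,-3)
ρ-cycle length = 2 (tail of 1 descent step not counted)

2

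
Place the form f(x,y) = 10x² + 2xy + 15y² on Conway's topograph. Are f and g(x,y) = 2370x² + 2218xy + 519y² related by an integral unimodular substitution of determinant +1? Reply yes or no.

D₁ = -596, D₂ = -596
f: reduced (well bottom): (10,2,15) with a≤c, −a<b≤a
g: flip: (2370,2218,519)→(519,-2218,2370)
g: translate: b→-142 (≡-2218 mod 1038), so (519,-2218,2370)→(519,-142,10)
g: flip: (519,-142,10)→(10,142,519)
g: translate: b→2 (≡142 mod 20), so (10,142,519)→(10,2,15)
g: reduced (well bottom): (10,2,15) with a≤c, −a<b≤a
reduced forms (10, 2, 15) vs (10, 2, 15) ⇒ equivalent

yes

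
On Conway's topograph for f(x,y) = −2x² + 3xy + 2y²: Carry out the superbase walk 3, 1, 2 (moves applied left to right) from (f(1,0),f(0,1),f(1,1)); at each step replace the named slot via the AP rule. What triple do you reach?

start (-2,2,3) = (f(1,0),f(0,1),f(1,1))
replace slot 3: 2·((-2)+2) − 3 = -3 → (-2,2,-3)
replace slot 1: 2·(2+(-3)) − (-2) = 0 → (0,2,-3)
replace slot 2: 2·(0+(-3)) − 2 = -8 → (0,-8,-3)

0,-8,-3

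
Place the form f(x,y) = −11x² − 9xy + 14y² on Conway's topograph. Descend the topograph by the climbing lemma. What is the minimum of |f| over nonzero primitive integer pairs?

descent: ρ → (14,9,-11)  [lands on river]
river: ρ → (-11,13,12)
river: ρ → (12,11,-12)
river: ρ → (-12,13,11)
river: ρ → (11,9,-14)
river: ρ → (-14,19,6)
river: ρ → (6,17,-17)
river: ρ → (-17,17,6)
river: ρ → (6,19,-14)
river: ρ → (-14,9,11)
river: ρ → (11,13,-12)
river: ρ → (-12,11,12)
river: ρ → (12,13,-11)
river: ρ → (-11,9,14)
river: ρ → (14,19,-6)
river: ρ → (-6,17,17)
river: ρ → (17,17,-6)
river: ρ → (-6,19,14)
closes: descent 1, river 18
min |a| on river = 6

6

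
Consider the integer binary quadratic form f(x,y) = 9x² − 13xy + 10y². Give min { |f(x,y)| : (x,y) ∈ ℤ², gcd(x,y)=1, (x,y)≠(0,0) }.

translate: b→5 (≡-13 mod 18), so (9,-13,10)→(9,5,6)
flip: (9,5,6)→(6,-5,9)
reduced (well bottom): (6,-5,9) with a≤c, −a<b≤a
well minimum = a = 6

6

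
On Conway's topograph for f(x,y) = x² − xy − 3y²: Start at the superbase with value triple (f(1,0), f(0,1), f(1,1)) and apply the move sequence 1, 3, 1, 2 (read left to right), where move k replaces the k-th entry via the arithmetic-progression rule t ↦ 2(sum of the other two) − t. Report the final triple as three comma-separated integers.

start (1,-3,-3) = (f(1,0),f(0,1),f(1,1))
replace slot 1: 2·((-3)+(-3)) − 1 = -13 → (-13,-3,-3)
replace slot 3: 2·((-13)+(-3)) − (-3) = -29 → (-13,-3,-29)
replace slot 1: 2·((-3)+(-29)) − (-13) = -51 → (-51,-3,-29)
replace slot 2: 2·((-51)+(-29)) − (-3) = -157 → (-51,-157,-29)

-51,-157,-29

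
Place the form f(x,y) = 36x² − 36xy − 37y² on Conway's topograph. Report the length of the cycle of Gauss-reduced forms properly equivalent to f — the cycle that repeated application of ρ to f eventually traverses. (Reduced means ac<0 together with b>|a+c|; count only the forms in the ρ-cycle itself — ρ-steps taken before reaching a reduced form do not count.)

D = 6624, ⌊√D⌋ = 81
descent: ρ → (-37,36,36)  [lands on river]
river: ρ → (36,36,-37)
river: ρ → (-37,38,35)
river: ρ → (35,32,-40)
river: ρ → (-40,48,27)
river: ρ → (27,60,-28)
river: ρ → (-28,52,35)
river: ρ → (35,18,-45)
river: ρ → (-45,72,8)
river: ρ → (8,72,-45)
river: ρ → (-45,18,35)
river: ρ → (35,52,-28)
river: ρ → (-28,60,27)
river: ρ → (27,48,-40)
river: ρ → (-40,32,35)
river: ρ → (35,38,-37)
ρ-cycle length = 16 (tail of 1 descent step not counted)

16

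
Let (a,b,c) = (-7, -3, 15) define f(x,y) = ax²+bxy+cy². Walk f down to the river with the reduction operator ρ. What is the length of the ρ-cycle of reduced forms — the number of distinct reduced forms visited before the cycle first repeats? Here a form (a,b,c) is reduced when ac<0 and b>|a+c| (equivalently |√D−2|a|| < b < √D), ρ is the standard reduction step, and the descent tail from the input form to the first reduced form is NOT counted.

D = 429, ⌊√D⌋ = 20
descent: ρ → (15,3,-7)
descent: ρ → (-7,11,11)  [lands on river]
river: ρ → (11,11,-7)
river: ρ → (-7,17,5)
river: ρ → (5,13,-13)
river: ρ → (-13,13,5)
river: ρ → (5,17,-7)
ρ-cycle length = 6 (tail of 2 descent steps not counted)

6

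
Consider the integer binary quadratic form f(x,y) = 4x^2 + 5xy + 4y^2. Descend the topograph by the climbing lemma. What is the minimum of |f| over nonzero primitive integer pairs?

translate: b→-3 (≡5 mod 8), so (4,5,4)→(4,-3,3)
flip: (4,-3,3)→(3,3,4)
reduced (well bottom): (3,3,4) with a≤c, −a<b≤a
well minimum = a = 3

3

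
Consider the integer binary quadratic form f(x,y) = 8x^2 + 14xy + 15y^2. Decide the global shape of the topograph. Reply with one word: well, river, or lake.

D = b²−4ac = 14² − 4·8·15 = -284
D < 0 ⇒ definite ⇒ every region one sign ⇒ single well

well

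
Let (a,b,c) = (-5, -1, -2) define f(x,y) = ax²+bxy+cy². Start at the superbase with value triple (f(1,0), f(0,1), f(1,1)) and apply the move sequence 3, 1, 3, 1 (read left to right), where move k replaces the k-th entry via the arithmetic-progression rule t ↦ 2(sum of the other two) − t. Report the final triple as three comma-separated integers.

start (-5,-2,-8) = (f(1,0),f(0,1),f(1,1))
replace slot 3: 2·((-5)+(-2)) − (-8) = -6 → (-5,-2,-6)
replace slot 1: 2·((-2)+(-6)) − (-5) = -11 → (-11,-2,-6)
replace slot 3: 2·((-11)+(-2)) − (-6) = -20 → (-11,-2,-20)
replace slot 1: 2·((-2)+(-20)) − (-11) = -33 → (-33,-2,-20)

-33,-2,-20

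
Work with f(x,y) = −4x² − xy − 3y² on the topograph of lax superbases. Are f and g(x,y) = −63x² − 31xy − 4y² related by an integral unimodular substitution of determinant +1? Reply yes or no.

D₁ = -47, D₂ = -47
f is negative-definite; reduce −f:
−f: flip: (4,1,3)→(3,-1,4)
−f: reduced (well bottom): (3,-1,4) with a≤c, −a<b≤a
flip sign back: reduced form of f is (-3,1,-4)
g is negative-definite; reduce −g:
−g: flip: (63,31,4)→(4,-31,63)
−g: translate: b→1 (≡-31 mod 8), so (4,-31,63)→(4,1,3)
−g: flip: (4,1,3)→(3,-1,4)
−g: reduced (well bottom): (3,-1,4) with a≤c, −a<b≤a
flip sign back: reduced form of g is (-3,1,-4)
reduced forms (-3, 1, -4) vs (-3, 1, -4) ⇒ equivalent

yes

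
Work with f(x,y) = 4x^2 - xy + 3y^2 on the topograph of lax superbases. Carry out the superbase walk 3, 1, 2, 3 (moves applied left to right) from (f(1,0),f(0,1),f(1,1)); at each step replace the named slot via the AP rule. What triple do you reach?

start (4,3,6) = (f(1,0),f(0,1),f(1,1))
replace slot 3: 2·(4+3) − 6 = 8 → (4,3,8)
replace slot 1: 2·(3+8) − 4 = 18 → (18,3,8)
replace slot 2: 2·(18+8) − 3 = 49 → (18,49,8)
replace slot 3: 2·(18+49) − 8 = 126 → (18,49,126)

18,49,126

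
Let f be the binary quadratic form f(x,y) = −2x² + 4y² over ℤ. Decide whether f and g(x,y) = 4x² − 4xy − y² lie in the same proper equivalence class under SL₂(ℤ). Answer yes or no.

D₁ = 32, D₂ = 32
river cycle of f (length 2): (-2, 4, 2), (2, 4, -2)
river cycle of g (length 2): (-1, 4, 4), (4, 4, -1)
cycles differ ⇒ inequivalent

no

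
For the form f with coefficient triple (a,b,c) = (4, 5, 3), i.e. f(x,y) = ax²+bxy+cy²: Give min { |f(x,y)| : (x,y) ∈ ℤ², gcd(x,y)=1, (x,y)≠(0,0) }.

translate: b→-3 (≡5 mod 8), so (4,5,3)→(4,-3,2)
flip: (4,-3,2)→(2,3,4)
translate: b→-1 (≡3 mod 4), so (2,3,4)→(2,-1,3)
reduced (well bottom): (2,-1,3) with a≤c, −a<b≤a
well minimum = a = 2

2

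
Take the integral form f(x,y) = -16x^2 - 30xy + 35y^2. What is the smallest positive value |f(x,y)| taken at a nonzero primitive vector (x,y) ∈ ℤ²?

descent: ρ → (35,30,-16)  [lands on river]
river: ρ → (-16,34,31)
river: ρ → (31,28,-19)
river: ρ → (-19,48,11)
river: ρ → (11,40,-35)
river: ρ → (-35,30,16)
river: ρ → (16,34,-31)
river: ρ → (-31,28,19)
river: ρ → (19,48,-11)
river: ρ → (-11,40,35)
closes: descent 1, river 10
min |a| on river = 11

11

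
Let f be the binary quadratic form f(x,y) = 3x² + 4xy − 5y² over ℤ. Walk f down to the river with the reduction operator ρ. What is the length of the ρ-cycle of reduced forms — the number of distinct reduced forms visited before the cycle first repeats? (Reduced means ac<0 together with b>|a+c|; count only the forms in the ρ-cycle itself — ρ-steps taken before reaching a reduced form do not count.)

D = 76, ⌊√D⌋ = 8
river: ρ → (-5,6,2)
river: ρ → (2,6,-5)
river: ρ → (-5,4,3)
river: ρ → (3,8,-1)
river: ρ → (-1,8,3)
river: ρ → (3,4,-5)
ρ-cycle length = 6 (tail of 0 descent steps not counted)

6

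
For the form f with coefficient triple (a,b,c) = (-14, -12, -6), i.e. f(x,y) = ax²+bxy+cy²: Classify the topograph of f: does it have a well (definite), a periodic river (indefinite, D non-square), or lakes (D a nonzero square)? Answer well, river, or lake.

D = b²−4ac = (-12)² − 4·(-14)·(-6) = -192
D < 0 ⇒ definite ⇒ every region one sign ⇒ single well

well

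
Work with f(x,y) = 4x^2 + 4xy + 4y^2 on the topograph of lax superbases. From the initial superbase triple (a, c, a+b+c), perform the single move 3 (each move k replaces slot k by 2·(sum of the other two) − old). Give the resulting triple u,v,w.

start (4,4,12) = (f(1,0),f(0,1),f(1,1))
replace slot 3: 2·(4+4) − 12 = 4 → (4,4,4)

4,4,4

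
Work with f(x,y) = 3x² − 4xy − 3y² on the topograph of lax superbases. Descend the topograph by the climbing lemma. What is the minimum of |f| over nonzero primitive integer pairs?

descent: ρ → (-3,4,3)  [lands on river]
river: ρ → (3,2,-4)
river: ρ → (-4,6,1)
river: ρ → (1,6,-4)
river: ρ → (-4,2,3)
river: ρ → (3,4,-3)
river: ρ → (-3,2,4)
river: ρ → (4,6,-1)
river: ρ → (-1,6,4)
river: ρ → (4,2,-3)
closes: descent 1, river 10
min |a| on river = 1

1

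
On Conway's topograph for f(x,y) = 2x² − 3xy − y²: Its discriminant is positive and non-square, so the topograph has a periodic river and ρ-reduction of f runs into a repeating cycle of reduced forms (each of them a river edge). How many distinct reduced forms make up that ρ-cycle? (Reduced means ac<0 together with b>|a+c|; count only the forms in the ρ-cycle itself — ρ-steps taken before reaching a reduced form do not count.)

D = 17, ⌊√D⌋ = 4
descent: ρ → (-1,3,2)  [lands on river]
river: ρ → (2,1,-2)
river: ρ → (-2,3,1)
river: ρ → (1,3,-2)
river: ρ → (-2,1,2)
river: ρ → (2,3,-1)
ρ-cycle length = 6 (tail of 1 descent step not counted)

6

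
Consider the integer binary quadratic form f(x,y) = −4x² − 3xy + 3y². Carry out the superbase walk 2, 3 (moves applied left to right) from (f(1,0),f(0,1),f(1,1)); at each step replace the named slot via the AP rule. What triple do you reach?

start (-4,3,-4) = (f(1,0),f(0,1),f(1,1))
replace slot 2: 2·((-4)+(-4)) − 3 = -19 → (-4,-19,-4)
replace slot 3: 2·((-4)+(-19)) − (-4) = -42 → (-4,-19,-42)

-4,-19,-42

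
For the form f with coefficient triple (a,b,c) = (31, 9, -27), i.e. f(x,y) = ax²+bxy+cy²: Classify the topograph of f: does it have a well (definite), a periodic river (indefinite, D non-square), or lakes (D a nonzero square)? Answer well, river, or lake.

D = b²−4ac = 9² − 4·31·(-27) = 3429
D > 0 non-square ⇒ indefinite ⇒ periodic river

river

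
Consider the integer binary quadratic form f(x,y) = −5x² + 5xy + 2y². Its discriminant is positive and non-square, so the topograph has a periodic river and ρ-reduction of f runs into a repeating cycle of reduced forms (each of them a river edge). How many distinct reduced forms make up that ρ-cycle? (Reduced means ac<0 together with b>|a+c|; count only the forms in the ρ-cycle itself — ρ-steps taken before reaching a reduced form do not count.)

D = 65, ⌊√D⌋ = 8
river: ρ → (2,7,-2)
river: ρ → (-2,5,5)
river: ρ → (5,5,-2)
river: ρ → (-2,7,2)
river: ρ → (2,5,-5)
river: ρ → (-5,5,2)
ρ-cycle length = 6 (tail of 0 descent steps not counted)

6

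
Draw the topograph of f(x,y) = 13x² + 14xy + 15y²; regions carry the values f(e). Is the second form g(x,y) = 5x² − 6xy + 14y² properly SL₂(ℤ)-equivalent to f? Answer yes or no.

D₁ = -584, D₂ = -244
discriminants differ ⇒ not SL₂(ℤ)-equivalent

no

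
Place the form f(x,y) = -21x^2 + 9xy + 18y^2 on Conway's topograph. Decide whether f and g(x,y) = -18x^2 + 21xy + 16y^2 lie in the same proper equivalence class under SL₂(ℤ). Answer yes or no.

D₁ = 1593, D₂ = 1593
river cycle of f (length 12): (18, 27, -12), (-12, 21, 24), (24, 27, -9), (-9, 27, 24), (24, 21, -12), (-12, 27, 18), (18, 9, -21), (-21, 33, 6), (6, 39, -3), (-3, 39, 6), … (2 more)
river cycle of g (length 12): (16, 11, -23), (-23, 35, 4), (4, 37, -14), (-14, 19, 22), (22, 25, -11), (-11, 19, 28), (28, 37, -2), (-2, 39, 9), (9, 33, -14), (-14, 23, 19), … (2 more)
cycles differ ⇒ inequivalent

no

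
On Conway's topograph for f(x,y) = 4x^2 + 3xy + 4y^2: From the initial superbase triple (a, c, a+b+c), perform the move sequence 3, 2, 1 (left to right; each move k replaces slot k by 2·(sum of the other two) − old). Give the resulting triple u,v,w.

start (4,4,11) = (f(1,0),f(0,1),f(1,1))
replace slot 3: 2·(4+4) − 11 = 5 → (4,4,5)
replace slot 2: 2·(4+5) − 4 = 14 → (4,14,5)
replace slot 1: 2·(14+5) − 4 = 34 → (34,14,5)

34,14,5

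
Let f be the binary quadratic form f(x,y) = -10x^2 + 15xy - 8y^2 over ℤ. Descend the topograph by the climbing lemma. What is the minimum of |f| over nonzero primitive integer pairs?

translate: b→5 (≡-15 mod 20), so (10,-15,8)→(10,5,3)
flip: (10,5,3)→(3,-5,10)
translate: b→1 (≡-5 mod 6), so (3,-5,10)→(3,1,8)
reduced (well bottom): (3,1,8) with a≤c, −a<b≤a
well minimum |f| = |-3| = 3 (negative-definite)

3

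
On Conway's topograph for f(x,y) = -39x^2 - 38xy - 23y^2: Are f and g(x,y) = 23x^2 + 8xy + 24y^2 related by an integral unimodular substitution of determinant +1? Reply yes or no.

D₁ = -2144, D₂ = -2144
f is negative-definite; reduce −f:
−f: flip: (39,38,23)→(23,-38,39)
−f: translate: b→8 (≡-38 mod 46), so (23,-38,39)→(23,8,24)
−f: reduced (well bottom): (23,8,24) with a≤c, −a<b≤a
flip sign back: reduced form of f is (-23,-8,-24)
g: reduced (well bottom): (23,8,24) with a≤c, −a<b≤a
reduced forms (-23, -8, -24) vs (23, 8, 24) ⇒ inequivalent

no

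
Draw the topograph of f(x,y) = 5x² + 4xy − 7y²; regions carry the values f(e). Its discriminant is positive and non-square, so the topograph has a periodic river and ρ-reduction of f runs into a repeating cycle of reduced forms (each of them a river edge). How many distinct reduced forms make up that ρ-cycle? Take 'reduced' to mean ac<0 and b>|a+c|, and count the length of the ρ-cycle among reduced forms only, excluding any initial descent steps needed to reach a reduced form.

D = 156, ⌊√D⌋ = 12
river: ρ → (-7,10,2)
river: ρ → (2,10,-7)
river: ρ → (-7,4,5)
river: ρ → (5,6,-6)
river: ρ → (-6,6,5)
river: ρ → (5,4,-7)
ρ-cycle length = 6 (tail of 0 descent steps not counted)

6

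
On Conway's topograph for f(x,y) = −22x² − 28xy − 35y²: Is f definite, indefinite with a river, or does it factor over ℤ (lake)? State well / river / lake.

D = b²−4ac = (-28)² − 4·(-22)·(-35) = -2296
D < 0 ⇒ definite ⇒ every region one sign ⇒ single well

well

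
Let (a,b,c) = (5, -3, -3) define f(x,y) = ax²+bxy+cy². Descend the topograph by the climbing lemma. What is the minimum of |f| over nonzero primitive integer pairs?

descent: ρ → (-3,3,5)  [lands on river]
river: ρ → (5,7,-1)
river: ρ → (-1,7,5)
river: ρ → (5,3,-3)
closes: descent 1, river 4
min |a| on river = 1

1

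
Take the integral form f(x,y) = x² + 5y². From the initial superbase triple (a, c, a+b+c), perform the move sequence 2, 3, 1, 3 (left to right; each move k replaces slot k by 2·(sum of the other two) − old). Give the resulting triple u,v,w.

start (1,5,6) = (f(1,0),f(0,1),f(1,1))
replace slot 2: 2·(1+6) − 5 = 9 → (1,9,6)
replace slot 3: 2·(1+9) − 6 = 14 → (1,9,14)
replace slot 1: 2·(9+14) − 1 = 45 → (45,9,14)
replace slot 3: 2·(45+9) − 14 = 94 → (45,9,94)

45,9,94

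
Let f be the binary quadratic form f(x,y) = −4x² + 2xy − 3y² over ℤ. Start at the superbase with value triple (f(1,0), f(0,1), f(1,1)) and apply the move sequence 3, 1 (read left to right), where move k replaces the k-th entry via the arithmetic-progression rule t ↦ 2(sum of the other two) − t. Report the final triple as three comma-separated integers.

start (-4,-3,-5) = (f(1,0),f(0,1),f(1,1))
replace slot 3: 2·((-4)+(-3)) − (-5) = -9 → (-4,-3,-9)
replace slot 1: 2·((-3)+(-9)) − (-4) = -20 → (-20,-3,-9)

-20,-3,-9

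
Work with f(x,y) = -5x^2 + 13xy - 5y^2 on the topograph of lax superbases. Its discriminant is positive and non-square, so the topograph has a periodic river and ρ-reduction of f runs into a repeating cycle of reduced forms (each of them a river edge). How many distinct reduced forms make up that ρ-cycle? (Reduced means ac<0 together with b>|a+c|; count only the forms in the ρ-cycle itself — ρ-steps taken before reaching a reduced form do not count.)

D = 69, ⌊√D⌋ = 8
descent: ρ → (-5,7,1)  [lands on river]
river: ρ → (1,7,-5)
river: ρ → (-5,3,3)
river: ρ → (3,3,-5)
ρ-cycle length = 4 (tail of 1 descent step not counted)

4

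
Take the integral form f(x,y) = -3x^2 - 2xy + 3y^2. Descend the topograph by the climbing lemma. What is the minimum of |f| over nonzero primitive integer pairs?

descent: ρ → (3,2,-3)  [lands on river]
river: ρ → (-3,4,2)
river: ρ → (2,4,-3)
river: ρ → (-3,2,3)
river: ρ → (3,4,-2)
river: ρ → (-2,4,3)
closes: descent 1, river 6
min |a| on river = 2

2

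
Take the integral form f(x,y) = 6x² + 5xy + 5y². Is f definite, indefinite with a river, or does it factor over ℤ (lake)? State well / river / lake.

D = b²−4ac = 5² − 4·6·5 = -95
D < 0 ⇒ definite ⇒ every region one sign ⇒ single well

well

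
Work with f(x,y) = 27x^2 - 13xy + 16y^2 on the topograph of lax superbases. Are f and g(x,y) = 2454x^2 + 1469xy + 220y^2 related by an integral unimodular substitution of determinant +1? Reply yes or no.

D₁ = -1559, D₂ = -1559
f: flip: (27,-13,16)→(16,13,27)
f: reduced (well bottom): (16,13,27) with a≤c, −a<b≤a
g: flip: (2454,1469,220)→(220,-1469,2454)
g: translate: b→-149 (≡-1469 mod 440), so (220,-1469,2454)→(220,-149,27)
g: flip: (220,-149,27)→(27,149,220)
g: translate: b→-13 (≡149 mod 54), so (27,149,220)→(27,-13,16)
g: flip: (27,-13,16)→(16,13,27)
g: reduced (well bottom): (16,13,27) with a≤c, −a<b≤a
reduced forms (16, 13, 27) vs (16, 13, 27) ⇒ equivalent

yes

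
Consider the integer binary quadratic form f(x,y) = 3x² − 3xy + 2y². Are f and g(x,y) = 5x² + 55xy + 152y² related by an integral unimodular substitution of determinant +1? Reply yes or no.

D₁ = -15, D₂ = -15
f: translate: b→3 (≡-3 mod 6), so (3,-3,2)→(3,3,2)
f: flip: (3,3,2)→(2,-3,3)
f: translate: b→1 (≡-3 mod 4), so (2,-3,3)→(2,1,2)
f: reduced (well bottom): (2,1,2) with a≤c, −a<b≤a
g: translate: b→5 (≡55 mod 10), so (5,55,152)→(5,5,2)
g: flip: (5,5,2)→(2,-5,5)
g: translate: b→-1 (≡-5 mod 4), so (2,-5,5)→(2,-1,2)
g: flip: (2,-1,2)→(2,1,2)
g: reduced (well bottom): (2,1,2) with a≤c, −a<b≤a
reduced forms (2, 1, 2) vs (2, 1, 2) ⇒ equivalent

yes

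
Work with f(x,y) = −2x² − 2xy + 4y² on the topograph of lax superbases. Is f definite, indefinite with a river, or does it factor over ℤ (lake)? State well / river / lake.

D = b²−4ac = (-2)² − 4·(-2)·4 = 36
D = 6² is a perfect square ⇒ form factors over ℤ ⇒ lakes

lake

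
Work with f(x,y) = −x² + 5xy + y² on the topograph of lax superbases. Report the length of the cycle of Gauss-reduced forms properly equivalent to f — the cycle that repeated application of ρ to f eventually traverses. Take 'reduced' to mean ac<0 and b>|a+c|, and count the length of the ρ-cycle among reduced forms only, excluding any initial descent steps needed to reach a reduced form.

D = 29, ⌊√D⌋ = 5
river: ρ → (1,5,-1)
river: ρ → (-1,5,1)
ρ-cycle length = 2 (tail of 0 descent steps not counted)

2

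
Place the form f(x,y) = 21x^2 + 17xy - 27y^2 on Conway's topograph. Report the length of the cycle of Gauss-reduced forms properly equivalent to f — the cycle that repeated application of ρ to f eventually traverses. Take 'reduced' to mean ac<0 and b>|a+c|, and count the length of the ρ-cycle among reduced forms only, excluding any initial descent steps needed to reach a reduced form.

D = 2557, ⌊√D⌋ = 50
river: ρ → (-27,37,11)
river: ρ → (11,29,-39)
river: ρ → (-39,49,1)
river: ρ → (1,49,-39)
river: ρ → (-39,29,11)
river: ρ → (11,37,-27)
river: ρ → (-27,17,21)
river: ρ → (21,25,-23)
river: ρ → (-23,21,23)
river: ρ → (23,25,-21)
river: ρ → (-21,17,27)
river: ρ → (27,37,-11)
river: ρ → (-11,29,39)
river: ρ → (39,49,-1)
river: ρ → (-1,49,39)
river: ρ → (39,29,-11)
river: ρ → (-11,37,27)
river: ρ → (27,17,-21)
river: ρ → (-21,25,23)
river: ρ → (23,21,-23)
river: ρ → (-23,25,21)
river: ρ → (21,17,-27)
ρ-cycle length = 22 (tail of 0 descent steps not counted)

22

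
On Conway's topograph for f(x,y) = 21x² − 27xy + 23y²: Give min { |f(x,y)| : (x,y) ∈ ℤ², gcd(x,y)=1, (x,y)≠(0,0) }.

translate: b→15 (≡-27 mod 42), so (21,-27,23)→(21,15,17)
flip: (21,15,17)→(17,-15,21)
reduced (well bottom): (17,-15,21) with a≤c, −a<b≤a
well minimum = a = 17

17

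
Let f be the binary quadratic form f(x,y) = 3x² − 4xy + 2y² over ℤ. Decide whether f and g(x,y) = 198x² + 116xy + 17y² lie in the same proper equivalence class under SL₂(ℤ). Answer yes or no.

D₁ = -8, D₂ = -8
f: translate: b→2 (≡-4 mod 6), so (3,-4,2)→(3,2,1)
f: flip: (3,2,1)→(1,-2,3)
f: translate: b→0 (≡-2 mod 2), so (1,-2,3)→(1,0,2)
f: reduced (well bottom): (1,0,2) with a≤c, −a<b≤a
g: flip: (198,116,17)→(17,-116,198)
g: translate: b→-14 (≡-116 mod 34), so (17,-116,198)→(17,-14,3)
g: flip: (17,-14,3)→(3,14,17)
g: translate: b→2 (≡14 mod 6), so (3,14,17)→(3,2,1)
g: flip: (3,2,1)→(1,-2,3)
g: translate: b→0 (≡-2 mod 2), so (1,-2,3)→(1,0,2)
g: reduced (well bottom): (1,0,2) with a≤c, −a<b≤a
reduced forms (1, 0, 2) vs (1, 0, 2) ⇒ equivalent

yes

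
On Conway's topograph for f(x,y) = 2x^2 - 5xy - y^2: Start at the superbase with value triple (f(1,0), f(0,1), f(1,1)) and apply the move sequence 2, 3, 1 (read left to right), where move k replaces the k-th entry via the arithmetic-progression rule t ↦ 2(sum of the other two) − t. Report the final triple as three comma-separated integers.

start (2,-1,-4) = (f(1,0),f(0,1),f(1,1))
replace slot 2: 2·(2+(-4)) − (-1) = -3 → (2,-3,-4)
replace slot 3: 2·(2+(-3)) − (-4) = 2 → (2,-3,2)
replace slot 1: 2·((-3)+2) − 2 = -4 → (-4,-3,2)

-4,-3,2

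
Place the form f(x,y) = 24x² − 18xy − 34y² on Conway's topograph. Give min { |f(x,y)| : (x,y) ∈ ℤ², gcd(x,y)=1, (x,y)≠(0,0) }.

descent: ρ → (-34,18,24)  [lands on river]
river: ρ → (24,30,-28)
river: ρ → (-28,26,26)
river: ρ → (26,26,-28)
river: ρ → (-28,30,24)
river: ρ → (24,18,-34)
river: ρ → (-34,50,8)
river: ρ → (8,46,-46)
river: ρ → (-46,46,8)
river: ρ → (8,50,-34)
closes: descent 1, river 10
min |a| on river = 8

8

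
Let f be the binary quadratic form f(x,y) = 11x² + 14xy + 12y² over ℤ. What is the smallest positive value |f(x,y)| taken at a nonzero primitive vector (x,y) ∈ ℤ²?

translate: b→-8 (≡14 mod 22), so (11,14,12)→(11,-8,9)
flip: (11,-8,9)→(9,8,11)
reduced (well bottom): (9,8,11) with a≤c, −a<b≤a
well minimum = a = 9

9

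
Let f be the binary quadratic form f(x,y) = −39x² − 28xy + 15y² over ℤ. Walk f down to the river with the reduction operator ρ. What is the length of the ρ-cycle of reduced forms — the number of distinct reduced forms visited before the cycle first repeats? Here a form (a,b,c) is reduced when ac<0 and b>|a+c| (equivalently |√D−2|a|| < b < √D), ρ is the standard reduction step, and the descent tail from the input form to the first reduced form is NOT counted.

D = 3124, ⌊√D⌋ = 55
descent: ρ → (15,28,-39)  [lands on river]
river: ρ → (-39,50,4)
river: ρ → (4,54,-13)
river: ρ → (-13,50,12)
river: ρ → (12,46,-21)
river: ρ → (-21,38,20)
river: ρ → (20,42,-17)
river: ρ → (-17,26,36)
river: ρ → (36,46,-7)
river: ρ → (-7,52,15)
river: ρ → (15,38,-28)
river: ρ → (-28,18,25)
river: ρ → (25,32,-21)
river: ρ → (-21,52,5)
river: ρ → (5,48,-41)
river: ρ → (-41,34,12)
river: ρ → (12,38,-35)
river: ρ → (-35,32,15)
ρ-cycle length = 18 (tail of 1 descent step not counted)

18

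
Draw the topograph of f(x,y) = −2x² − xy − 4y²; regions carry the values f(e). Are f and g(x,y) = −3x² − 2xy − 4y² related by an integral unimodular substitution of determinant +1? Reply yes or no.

D₁ = -31, D₂ = -44
discriminants differ ⇒ not SL₂(ℤ)-equivalent

no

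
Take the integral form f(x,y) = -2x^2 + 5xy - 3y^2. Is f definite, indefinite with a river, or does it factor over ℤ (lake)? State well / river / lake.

D = b²−4ac = 5² − 4·(-2)·(-3) = 1
D = 1² is a perfect square ⇒ form factors over ℤ ⇒ lakes

lake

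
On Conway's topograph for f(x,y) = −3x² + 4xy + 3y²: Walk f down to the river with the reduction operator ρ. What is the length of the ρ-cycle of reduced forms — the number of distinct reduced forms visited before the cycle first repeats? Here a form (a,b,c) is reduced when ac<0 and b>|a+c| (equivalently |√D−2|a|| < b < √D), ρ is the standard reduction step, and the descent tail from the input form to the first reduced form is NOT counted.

D = 52, ⌊√D⌋ = 7
river: ρ → (3,2,-4)
river: ρ → (-4,6,1)
river: ρ → (1,6,-4)
river: ρ → (-4,2,3)
river: ρ → (3,4,-3)
river: ρ → (-3,2,4)
river: ρ → (4,6,-1)
river: ρ → (-1,6,4)
river: ρ → (4,2,-3)
river: ρ → (-3,4,3)
ρ-cycle length = 10 (tail of 0 descent steps not counted)

10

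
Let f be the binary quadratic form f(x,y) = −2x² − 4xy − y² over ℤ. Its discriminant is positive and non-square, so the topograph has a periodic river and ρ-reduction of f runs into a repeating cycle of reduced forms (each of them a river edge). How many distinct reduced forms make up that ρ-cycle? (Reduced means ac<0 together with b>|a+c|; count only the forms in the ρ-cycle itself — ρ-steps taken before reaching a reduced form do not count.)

D = 8, ⌊√D⌋ = 2
descent: ρ → (-1,2,1)  [lands on river]
river: ρ → (1,2,-1)
ρ-cycle length = 2 (tail of 1 descent step not counted)

2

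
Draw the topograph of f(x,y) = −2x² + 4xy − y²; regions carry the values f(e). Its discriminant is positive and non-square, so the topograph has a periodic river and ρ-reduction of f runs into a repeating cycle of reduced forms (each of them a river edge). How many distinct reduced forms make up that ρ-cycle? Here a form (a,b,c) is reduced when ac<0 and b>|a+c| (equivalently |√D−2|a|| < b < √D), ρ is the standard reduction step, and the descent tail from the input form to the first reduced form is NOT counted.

D = 8, ⌊√D⌋ = 2
descent: ρ → (-1,2,1)  [lands on river]
river: ρ → (1,2,-1)
ρ-cycle length = 2 (tail of 1 descent step not counted)

2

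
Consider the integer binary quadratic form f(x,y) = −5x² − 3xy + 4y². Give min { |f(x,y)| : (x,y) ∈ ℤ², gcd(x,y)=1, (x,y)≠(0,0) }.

descent: ρ → (4,3,-5)  [lands on river]
river: ρ → (-5,7,2)
river: ρ → (2,9,-1)
river: ρ → (-1,9,2)
river: ρ → (2,7,-5)
river: ρ → (-5,3,4)
river: ρ → (4,5,-4)
river: ρ → (-4,3,5)
river: ρ → (5,7,-2)
river: ρ → (-2,9,1)
river: ρ → (1,9,-2)
river: ρ → (-2,7,5)
river: ρ → (5,3,-4)
river: ρ → (-4,5,4)
closes: descent 1, river 14
min |a| on river = 1

1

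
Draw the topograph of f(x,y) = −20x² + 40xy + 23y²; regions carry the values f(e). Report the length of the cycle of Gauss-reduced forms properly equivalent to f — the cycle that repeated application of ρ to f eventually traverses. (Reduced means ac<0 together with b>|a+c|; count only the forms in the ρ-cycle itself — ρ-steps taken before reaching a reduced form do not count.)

D = 3440, ⌊√D⌋ = 58
river: ρ → (23,52,-8)
river: ρ → (-8,44,47)
river: ρ → (47,50,-5)
river: ρ → (-5,50,47)
river: ρ → (47,44,-8)
river: ρ → (-8,52,23)
river: ρ → (23,40,-20)
river: ρ → (-20,40,23)
ρ-cycle length = 8 (tail of 0 descent steps not counted)

8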